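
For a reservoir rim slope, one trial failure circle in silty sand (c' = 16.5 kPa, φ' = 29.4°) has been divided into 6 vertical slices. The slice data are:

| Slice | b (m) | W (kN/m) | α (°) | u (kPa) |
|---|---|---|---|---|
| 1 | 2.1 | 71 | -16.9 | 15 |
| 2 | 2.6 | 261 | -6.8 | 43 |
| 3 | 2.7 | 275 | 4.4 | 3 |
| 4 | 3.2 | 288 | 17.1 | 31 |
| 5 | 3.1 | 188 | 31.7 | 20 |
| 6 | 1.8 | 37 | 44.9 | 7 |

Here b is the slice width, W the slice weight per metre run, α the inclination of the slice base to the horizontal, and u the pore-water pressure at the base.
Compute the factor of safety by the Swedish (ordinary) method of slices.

FS = 3.82

Ordinary method of slices: FS = Σ[c'·Δl_i + (W_i cosα_i − u_i·Δl_i)·tanφ'] / Σ W_i sinα_i, with Δl_i = b_i / cosα_i.
Slice 1: Δl = 2.1/cos(-16.9°) = 2.195 m; N'_1 = 71·cos(-16.9°) − 15·2.195 = 35.0; c'Δl = 36.21; W sinα = -20.6
Slice 2: Δl = 2.6/cos(-6.8°) = 2.618 m; N'_2 = 261·cos(-6.8°) − 43·2.618 = 146.6; c'Δl = 43.20; W sinα = -30.9
Slice 3: Δl = 2.7/cos4.4° = 2.708 m; N'_3 = 275·cos4.4° − 3·2.708 = 266.1; c'Δl = 44.68; W sinα = 21.1
Slice 4: Δl = 3.2/cos17.1° = 3.348 m; N'_4 = 288·cos17.1° − 31·3.348 = 171.5; c'Δl = 55.24; W sinα = 84.7
Slice 5: Δl = 3.1/cos31.7° = 3.644 m; N'_5 = 188·cos31.7° − 20·3.644 = 87.1; c'Δl = 60.12; W sinα = 98.8
Slice 6: Δl = 1.8/cos44.9° = 2.541 m; N'_6 = 37·cos44.9° − 7·2.541 = 8.4; c'Δl = 41.93; W sinα = 26.1
Σc'Δl = 281.4 kN/m; ΣN' = 714.6 kN/m; ΣW sinα = 179.1 kN/m
Resisting = 281.4 + 714.6·tan29.4° = 281.4 + 402.7 = 684.1 kN/m
FS = 684.1 / 179.1 = 3.819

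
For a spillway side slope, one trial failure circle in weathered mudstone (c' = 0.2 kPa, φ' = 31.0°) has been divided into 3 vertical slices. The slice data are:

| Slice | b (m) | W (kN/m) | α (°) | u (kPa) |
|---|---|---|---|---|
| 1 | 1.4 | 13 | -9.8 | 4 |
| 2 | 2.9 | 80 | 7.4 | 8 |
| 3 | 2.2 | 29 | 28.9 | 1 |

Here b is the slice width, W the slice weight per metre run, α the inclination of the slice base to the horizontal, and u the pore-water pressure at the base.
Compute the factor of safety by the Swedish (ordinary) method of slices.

Ordinary method of slices: FS = Σ[c'·Δl_i + (W_i cosα_i − u_i·Δl_i)·tanφ'] / Σ W_i sinα_i, with Δl_i = b_i / cosα_i.
Slice 1: Δl = 1.4/cos(-9.8°) = 1.421 m; N'_1 = 13·cos(-9.8°) − 4·1.421 = 7.1; c'Δl = 0.28; W sinα = -2.2
Slice 2: Δl = 2.9/cos7.4° = 2.924 m; N'_2 = 80·cos7.4° − 8·2.924 = 55.9; c'Δl = 0.58; W sinα = 10.3
Slice 3: Δl = 2.2/cos28.9° = 2.513 m; N'_3 = 29·cos28.9° − 1·2.513 = 22.9; c'Δl = 0.50; W sinα = 14.0
Σc'Δl = 1.4 kN/m; ΣN' = 85.9 kN/m; ΣW sinα = 22.1 kN/m
Resisting = 1.4 + 85.9·tan31.0° = 1.4 + 51.6 = 53.0 kN/m
FS = 53.0 / 22.1 = 2.398

FS = 2.40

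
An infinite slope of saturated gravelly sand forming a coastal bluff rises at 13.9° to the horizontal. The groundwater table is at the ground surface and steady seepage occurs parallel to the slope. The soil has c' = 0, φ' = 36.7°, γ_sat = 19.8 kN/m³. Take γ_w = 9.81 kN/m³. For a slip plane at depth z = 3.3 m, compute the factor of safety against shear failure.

With seepage parallel to the slope and the water table at the surface, the effective normal stress on the slip plane uses the buoyant unit weight γ' = γ_sat − γ_w while the driving shear stress uses γ_sat:
FS = [c' + γ' z cos²β tanφ'] / [γ_sat z sinβ cosβ]
(For c' = 0 this reduces to FS = (γ'/γ_sat)·tanφ'/tanβ.)
γ' = 19.8 − 9.81 = 9.99 kN/m³
Numerator = 0.0 + 9.99·3.3·cos²13.9°·tan36.7° = 0.0 + 9.99·3.3·0.9423·0.7454 = 23.155 kPa
Denominator = 19.8·3.3·sin13.9°·cos13.9° = 19.8·3.3·0.2402·0.9707 = 15.237 kPa
FS = 23.155 / 15.237 = 1.520

FS = 1.52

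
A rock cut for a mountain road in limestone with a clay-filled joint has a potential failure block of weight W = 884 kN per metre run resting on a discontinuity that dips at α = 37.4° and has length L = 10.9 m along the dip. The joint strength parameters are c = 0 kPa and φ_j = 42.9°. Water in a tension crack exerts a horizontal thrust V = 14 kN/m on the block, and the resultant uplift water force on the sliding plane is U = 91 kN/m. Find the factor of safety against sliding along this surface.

Resolving the block weight along and normal to the plane and applying the Mohr–Coulomb strength on the joint:
N' = W cosα − U − V sinα = 884·cos37.4° − 91 − 14·sin37.4° = 602.8 kN/m
Driving force T = W sinα + V cosα = 884·sin37.4° + 14·cos37.4° = 548.0 kN/m
Resisting force R = c·L + N'·tanφ_j = 0·10.9 + 602.8·tan42.9° = 0.0 + 560.1 = 560.1 kN/m
FS = R / T = 560.1 / 548.0 = 1.022

FS = 1.02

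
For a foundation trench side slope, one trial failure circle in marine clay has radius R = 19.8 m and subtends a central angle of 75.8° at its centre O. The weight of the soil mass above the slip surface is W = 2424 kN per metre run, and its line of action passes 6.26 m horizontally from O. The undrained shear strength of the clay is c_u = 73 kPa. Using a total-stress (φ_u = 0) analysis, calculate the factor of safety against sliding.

Taking moments about the centre O, the resisting moment is provided by the undrained shear strength acting along the arc:
Arc length L_a = R·θ = 19.8·(75.8°·π/180) = 19.8·1.3230 = 26.19 m
M_R = c_u·L_a·R = 73·26.19·19.8 = 37861.7 kN·m/m
M_D = W·d = 2424·6.26 = 15174.2 kN·m/m
FS = M_R / M_D = 37861.7 / 15174.2 = 2.495

FS = 2.50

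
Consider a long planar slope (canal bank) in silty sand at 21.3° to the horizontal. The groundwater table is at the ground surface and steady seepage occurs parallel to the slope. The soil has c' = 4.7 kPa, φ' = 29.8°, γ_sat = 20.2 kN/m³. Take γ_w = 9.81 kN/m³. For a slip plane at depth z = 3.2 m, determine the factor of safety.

FS = 0.97

With seepage parallel to the slope and the water table at the surface, the effective normal stress on the slip plane uses the buoyant unit weight γ' = γ_sat − γ_w while the driving shear stress uses γ_sat:
FS = [c' + γ' z cos²β tanφ'] / [γ_sat z sinβ cosβ]
γ' = 20.2 − 9.81 = 10.39 kN/m³
Numerator = 4.7 + 10.39·3.2·cos²21.3°·tan29.8° = 4.7 + 10.39·3.2·0.8680·0.5727 = 21.229 kPa
Denominator = 20.2·3.2·sin21.3°·cos21.3° = 20.2·3.2·0.3633·0.9317 = 21.877 kPa
FS = 21.229 / 21.877 = 0.970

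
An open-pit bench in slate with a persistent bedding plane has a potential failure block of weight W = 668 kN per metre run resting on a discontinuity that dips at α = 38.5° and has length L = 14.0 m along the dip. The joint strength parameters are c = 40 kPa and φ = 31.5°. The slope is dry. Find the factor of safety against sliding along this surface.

FS = 2.12

Resolving the block weight along and normal to the plane and applying the Mohr–Coulomb strength on the joint:
N' = W cosα = 668·cos38.5° = 522.8 kN/m
Driving force T = W sinα = 668·sin38.5° = 415.8 kN/m
Resisting force R = c·L + N'·tanφ = 40·14.0 + 522.8·tan31.5° = 560.0 + 320.4 = 880.4 kN/m
FS = R / T = 880.4 / 415.8 = 2.117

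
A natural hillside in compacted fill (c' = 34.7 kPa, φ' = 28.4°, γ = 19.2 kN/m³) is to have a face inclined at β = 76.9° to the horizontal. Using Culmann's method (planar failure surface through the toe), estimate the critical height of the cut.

Culmann's analysis gives the critical failure plane at α_cr = (β + φ')/2 = (76.9 + 28.4)/2 = 52.7°, and the critical height
H_c = (4c'/γ) · sinβ cosφ' / [1 − cos(β − φ')]
    = (4·34.7/19.2) · sin76.9°·cos28.4° / [1 − cos(48.5°)]
    = 7.229 · 0.9740·0.8796 / [1 − 0.6626]
    = 7.229 · 0.8568 / 0.3374
    = 18.36 m

H_c = 18.36 m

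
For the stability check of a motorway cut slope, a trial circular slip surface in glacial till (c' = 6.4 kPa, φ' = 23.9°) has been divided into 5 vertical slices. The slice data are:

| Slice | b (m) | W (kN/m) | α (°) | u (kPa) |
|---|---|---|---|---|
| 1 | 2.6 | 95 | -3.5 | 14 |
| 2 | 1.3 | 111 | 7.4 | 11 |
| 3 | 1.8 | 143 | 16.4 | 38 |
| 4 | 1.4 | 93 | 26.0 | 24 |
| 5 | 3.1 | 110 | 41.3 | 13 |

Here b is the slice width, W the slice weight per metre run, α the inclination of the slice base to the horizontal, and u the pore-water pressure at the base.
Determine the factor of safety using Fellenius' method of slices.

Ordinary method of slices: FS = Σ[c'·Δl_i + (W_i cosα_i − u_i·Δl_i)·tanφ'] / Σ W_i sinα_i, with Δl_i = b_i / cosα_i.
Slice 1: Δl = 2.6/cos(-3.5°) = 2.605 m; N'_1 = 95·cos(-3.5°) − 14·2.605 = 58.4; c'Δl = 16.67; W sinα = -5.8
Slice 2: Δl = 1.3/cos7.4° = 1.311 m; N'_2 = 111·cos7.4° − 11·1.311 = 95.7; c'Δl = 8.39; W sinα = 14.3
Slice 3: Δl = 1.8/cos16.4° = 1.876 m; N'_3 = 143·cos16.4° − 38·1.876 = 65.9; c'Δl = 12.01; W sinα = 40.4
Slice 4: Δl = 1.4/cos26.0° = 1.558 m; N'_4 = 93·cos26.0° − 24·1.558 = 46.2; c'Δl = 9.97; W sinα = 40.8
Slice 5: Δl = 3.1/cos41.3° = 4.126 m; N'_5 = 110·cos41.3° − 13·4.126 = 29.0; c'Δl = 26.41; W sinα = 72.6
Σc'Δl = 73.4 kN/m; ΣN' = 295.1 kN/m; ΣW sinα = 162.2 kN/m
Resisting = 73.4 + 295.1·tan23.9° = 73.4 + 130.8 = 204.2 kN/m
FS = 204.2 / 162.2 = 1.259

FS = 1.26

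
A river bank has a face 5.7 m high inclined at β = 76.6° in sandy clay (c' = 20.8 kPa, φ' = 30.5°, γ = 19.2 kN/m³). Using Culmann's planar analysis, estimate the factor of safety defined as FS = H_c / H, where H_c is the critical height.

H_c = (4c'/γ) · sinβ cosφ' / [1 − cos(β − φ')]
    = (4·20.8/19.2) · sin76.6°·cos30.5° / [1 − cos46.1°]
    = 4.333 · 0.8382 / 0.3066 = 11.85 m
FS = H_c / H = 11.85 / 5.7 = 2.078

FS = 2.08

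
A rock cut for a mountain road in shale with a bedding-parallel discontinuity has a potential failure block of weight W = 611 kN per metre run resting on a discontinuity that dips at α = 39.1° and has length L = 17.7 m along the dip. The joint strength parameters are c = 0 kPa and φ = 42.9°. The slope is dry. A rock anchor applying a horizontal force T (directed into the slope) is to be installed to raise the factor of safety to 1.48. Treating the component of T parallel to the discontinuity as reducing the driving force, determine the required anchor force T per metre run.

T = 75 kN/m

Resolving forces along and normal to the sliding plane, with the horizontal anchor force T adding T·sinα to the effective normal force and T·cosα acting up the plane against the driving force:
FS = [cL + (W cosα + T sinα) tanφ] / [W sinα − T cosα]
Without the anchor: N' = 474.2 kN/m, driving T_d = 385.3 kN/m, resisting R = 0·17.7 + 474.2·tan42.9° = 440.6 kN/m, FS = 1.14.
Setting FS = 1.48 and solving for T:
1.48·(385.3 − T cos39.1°) = 440.6 + T sin39.1°·tan42.9°
T·(sin39.1°·tan42.9° + 1.48·cos39.1°) = 1.48·385.3 − 440.6
T·(0.6307·0.9293 + 1.48·0.7760) = 570.3 − 440.6 = 129.7
T·1.7346 = 129.7
T = 74.8 kN/m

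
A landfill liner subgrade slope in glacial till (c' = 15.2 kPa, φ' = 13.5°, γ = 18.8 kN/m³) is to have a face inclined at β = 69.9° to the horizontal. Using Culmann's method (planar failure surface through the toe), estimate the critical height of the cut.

Culmann's analysis gives the critical failure plane at α_cr = (β + φ')/2 = (69.9 + 13.5)/2 = 41.7°, and the critical height
H_c = (4c'/γ) · sinβ cosφ' / [1 − cos(β − φ')]
    = (4·15.2/18.8) · sin69.9°·cos13.5° / [1 − cos(56.4°)]
    = 3.234 · 0.9391·0.9724 / [1 − 0.5534]
    = 3.234 · 0.9131 / 0.4466
    = 6.61 m

H_c = 6.61 m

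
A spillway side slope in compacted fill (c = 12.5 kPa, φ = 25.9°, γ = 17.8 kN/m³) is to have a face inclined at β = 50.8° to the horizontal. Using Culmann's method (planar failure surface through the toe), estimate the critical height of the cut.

Culmann's analysis gives the critical failure plane at α_cr = (β + φ)/2 = (50.8 + 25.9)/2 = 38.3°, and the critical height
H_c = (4c/γ) · sinβ cosφ / [1 − cos(β − φ)]
    = (4·12.5/17.8) · sin50.8°·cos25.9° / [1 − cos(24.9°)]
    = 2.809 · 0.7749·0.8996 / [1 − 0.9070]
    = 2.809 · 0.6971 / 0.0930
    = 21.07 m

H_c = 21.07 m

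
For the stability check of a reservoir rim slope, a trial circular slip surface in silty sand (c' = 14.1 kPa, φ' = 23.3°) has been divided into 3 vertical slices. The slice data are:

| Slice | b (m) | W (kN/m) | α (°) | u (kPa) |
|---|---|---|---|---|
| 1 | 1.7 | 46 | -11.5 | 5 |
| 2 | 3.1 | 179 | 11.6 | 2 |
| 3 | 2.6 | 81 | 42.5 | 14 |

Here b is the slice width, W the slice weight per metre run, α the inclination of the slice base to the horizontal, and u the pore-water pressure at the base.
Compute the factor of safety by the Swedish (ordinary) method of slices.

FS = 2.60

Ordinary method of slices: FS = Σ[c'·Δl_i + (W_i cosα_i − u_i·Δl_i)·tanφ'] / Σ W_i sinα_i, with Δl_i = b_i / cosα_i.
Slice 1: Δl = 1.7/cos(-11.5°) = 1.735 m; N'_1 = 46·cos(-11.5°) − 5·1.735 = 36.4; c'Δl = 24.46; W sinα = -9.2
Slice 2: Δl = 3.1/cos11.6° = 3.165 m; N'_2 = 179·cos11.6° − 2·3.165 = 169.0; c'Δl = 44.62; W sinα = 36.0
Slice 3: Δl = 2.6/cos42.5° = 3.526 m; N'_3 = 81·cos42.5° − 14·3.526 = 10.3; c'Δl = 49.72; W sinα = 54.7
Σc'Δl = 118.8 kN/m; ΣN' = 215.8 kN/m; ΣW sinα = 81.5 kN/m
Resisting = 118.8 + 215.8·tan23.3° = 118.8 + 92.9 = 211.7 kN/m
FS = 211.7 / 81.5 = 2.596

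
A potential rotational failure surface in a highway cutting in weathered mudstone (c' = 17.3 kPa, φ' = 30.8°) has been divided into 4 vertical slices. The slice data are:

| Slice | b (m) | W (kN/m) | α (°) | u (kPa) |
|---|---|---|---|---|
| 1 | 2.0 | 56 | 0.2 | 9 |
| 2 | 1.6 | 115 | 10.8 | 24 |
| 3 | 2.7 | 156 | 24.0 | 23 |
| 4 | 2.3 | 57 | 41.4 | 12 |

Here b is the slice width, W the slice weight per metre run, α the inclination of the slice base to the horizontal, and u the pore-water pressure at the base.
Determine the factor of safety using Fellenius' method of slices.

FS = 2.29

Ordinary method of slices: FS = Σ[c'·Δl_i + (W_i cosα_i − u_i·Δl_i)·tanφ'] / Σ W_i sinα_i, with Δl_i = b_i / cosα_i.
Slice 1: Δl = 2.0/cos0.2° = 2.000 m; N'_1 = 56·cos0.2° − 9·2.000 = 38.0; c'Δl = 34.60; W sinα = 0.2
Slice 2: Δl = 1.6/cos10.8° = 1.629 m; N'_2 = 115·cos10.8° − 24·1.629 = 73.9; c'Δl = 28.18; W sinα = 21.5
Slice 3: Δl = 2.7/cos24.0° = 2.956 m; N'_3 = 156·cos24.0° − 23·2.956 = 74.5; c'Δl = 51.13; W sinα = 63.5
Slice 4: Δl = 2.3/cos41.4° = 3.066 m; N'_4 = 57·cos41.4° − 12·3.066 = 6.0; c'Δl = 53.05; W sinα = 37.7
Σc'Δl = 167.0 kN/m; ΣN' = 192.4 kN/m; ΣW sinα = 122.9 kN/m
Resisting = 167.0 + 192.4·tan30.8° = 167.0 + 114.7 = 281.6 kN/m
FS = 281.6 / 122.9 = 2.292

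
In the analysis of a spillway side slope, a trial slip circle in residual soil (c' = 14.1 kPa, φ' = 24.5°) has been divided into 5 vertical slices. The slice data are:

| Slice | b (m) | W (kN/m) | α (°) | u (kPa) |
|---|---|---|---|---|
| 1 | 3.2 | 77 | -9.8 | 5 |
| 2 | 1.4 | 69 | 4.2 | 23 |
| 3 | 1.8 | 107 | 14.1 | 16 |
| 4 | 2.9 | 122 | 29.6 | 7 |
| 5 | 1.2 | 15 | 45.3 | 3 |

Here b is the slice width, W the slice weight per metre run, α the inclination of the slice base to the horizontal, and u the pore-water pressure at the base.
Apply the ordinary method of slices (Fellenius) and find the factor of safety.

Ordinary method of slices: FS = Σ[c'·Δl_i + (W_i cosα_i − u_i·Δl_i)·tanφ'] / Σ W_i sinα_i, with Δl_i = b_i / cosα_i.
Slice 1: Δl = 3.2/cos(-9.8°) = 3.247 m; N'_1 = 77·cos(-9.8°) − 5·3.247 = 59.6; c'Δl = 45.79; W sinα = -13.1
Slice 2: Δl = 1.4/cos4.2° = 1.404 m; N'_2 = 69·cos4.2° − 23·1.404 = 36.5; c'Δl = 19.79; W sinα = 5.1
Slice 3: Δl = 1.8/cos14.1° = 1.856 m; N'_3 = 107·cos14.1° − 16·1.856 = 74.1; c'Δl = 26.17; W sinα = 26.1
Slice 4: Δl = 2.9/cos29.6° = 3.335 m; N'_4 = 122·cos29.6° − 7·3.335 = 82.7; c'Δl = 47.03; W sinα = 60.3
Slice 5: Δl = 1.2/cos45.3° = 1.706 m; N'_5 = 15·cos45.3° − 3·1.706 = 5.4; c'Δl = 24.05; W sinα = 10.7
Σc'Δl = 162.8 kN/m; ΣN' = 258.4 kN/m; ΣW sinα = 88.9 kN/m
Resisting = 162.8 + 258.4·tan24.5° = 162.8 + 117.8 = 280.6 kN/m
FS = 280.6 / 88.9 = 3.155

FS = 3.16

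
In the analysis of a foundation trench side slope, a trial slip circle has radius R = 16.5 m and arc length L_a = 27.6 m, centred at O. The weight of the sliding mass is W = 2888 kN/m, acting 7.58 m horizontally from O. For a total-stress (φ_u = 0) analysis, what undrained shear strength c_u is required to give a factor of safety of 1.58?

FS = c_u·L_a·R / (W·d), so c_u = FS·W·d / (L_a·R).
c_u = 1.58·2888·7.58 / (27.60·16.5) = 34587.8 / 455.40 = 75.95 kPa

c_u = 76.0 kPa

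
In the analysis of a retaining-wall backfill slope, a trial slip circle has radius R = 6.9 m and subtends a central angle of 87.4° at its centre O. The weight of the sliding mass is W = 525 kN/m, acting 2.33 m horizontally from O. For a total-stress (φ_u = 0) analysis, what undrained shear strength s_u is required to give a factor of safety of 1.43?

FS = s_u·L_a·R / (W·d), so s_u = FS·W·d / (L_a·R).
Arc length L_a = R·θ = 6.9·(87.4°·π/180) = 6.9·1.5254 = 10.53 m
s_u = 1.43·525·2.33 / (10.53·6.9) = 1749.2 / 72.63 = 24.09 kPa

s_u = 24.1 kPa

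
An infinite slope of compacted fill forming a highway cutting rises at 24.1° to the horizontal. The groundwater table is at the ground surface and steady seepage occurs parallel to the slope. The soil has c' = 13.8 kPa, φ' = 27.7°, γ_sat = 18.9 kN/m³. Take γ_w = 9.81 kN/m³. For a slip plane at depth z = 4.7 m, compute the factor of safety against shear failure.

FS = 0.98

With seepage parallel to the slope and the water table at the surface, the effective normal stress on the slip plane uses the buoyant unit weight γ' = γ_sat − γ_w while the driving shear stress uses γ_sat:
FS = [c' + γ' z cos²β tanφ'] / [γ_sat z sinβ cosβ]
γ' = 18.9 − 9.81 = 9.09 kN/m³
Numerator = 13.8 + 9.09·4.7·cos²24.1°·tan27.7° = 13.8 + 9.09·4.7·0.8333·0.5250 = 32.490 kPa
Denominator = 18.9·4.7·sin24.1°·cos24.1° = 18.9·4.7·0.4083·0.9128 = 33.110 kPa
FS = 32.490 / 33.110 = 0.981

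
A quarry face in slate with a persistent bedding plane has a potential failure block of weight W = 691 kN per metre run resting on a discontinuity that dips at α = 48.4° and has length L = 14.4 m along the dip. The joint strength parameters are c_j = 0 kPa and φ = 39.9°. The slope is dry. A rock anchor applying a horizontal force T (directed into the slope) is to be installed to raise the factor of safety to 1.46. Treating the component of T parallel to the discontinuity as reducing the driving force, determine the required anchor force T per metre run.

T = 233 kN/m

Resolving forces along and normal to the sliding plane, with the horizontal anchor force T adding T·sinα to the effective normal force and T·cosα acting up the plane against the driving force:
FS = [c_jL + (W cosα + T sinα) tanφ] / [W sinα − T cosα]
Without the anchor: N' = 458.8 kN/m, driving T_d = 516.7 kN/m, resisting R = 0·14.4 + 458.8·tan39.9° = 383.6 kN/m, FS = 0.74.
Setting FS = 1.46 and solving for T:
1.46·(516.7 − T cos48.4°) = 383.6 + T sin48.4°·tan39.9°
T·(sin48.4°·tan39.9° + 1.46·cos48.4°) = 1.46·516.7 − 383.6
T·(0.7478·0.8361 + 1.46·0.6639) = 754.4 − 383.6 = 370.8
T·1.5946 = 370.8
T = 232.6 kN/m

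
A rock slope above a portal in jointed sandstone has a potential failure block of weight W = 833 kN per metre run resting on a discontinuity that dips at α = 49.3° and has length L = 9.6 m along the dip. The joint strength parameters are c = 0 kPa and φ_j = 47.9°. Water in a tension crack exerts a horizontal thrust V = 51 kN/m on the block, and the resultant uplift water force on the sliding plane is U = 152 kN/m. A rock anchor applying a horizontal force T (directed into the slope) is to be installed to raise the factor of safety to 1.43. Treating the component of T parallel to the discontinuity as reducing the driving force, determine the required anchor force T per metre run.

Resolving forces along and normal to the sliding plane, with the horizontal anchor force T adding T·sinα to the effective normal force and T·cosα acting up the plane against the driving force:
FS = [cL + (W cosα − U − V sinα + T sinα) tanφ_j] / [W sinα + V cosα − T cosα]
Without the anchor: N' = 352.5 kN/m, driving T_d = 664.8 kN/m, resisting R = 0·9.6 + 352.5·tan47.9° = 390.2 kN/m, FS = 0.59.
Setting FS = 1.43 and solving for T:
1.43·(664.8 − T cos49.3°) = 390.2 + T sin49.3°·tan47.9°
T·(sin49.3°·tan47.9° + 1.43·cos49.3°) = 1.43·664.8 − 390.2
T·(0.7581·1.1067 + 1.43·0.6521) = 950.6 − 390.2 = 560.5
T·1.7715 = 560.5
T = 316.4 kN/m

T = 316 kN/m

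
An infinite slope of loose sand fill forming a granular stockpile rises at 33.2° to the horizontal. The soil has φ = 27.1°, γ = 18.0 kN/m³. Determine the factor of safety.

For a dry cohesionless infinite slope the factor of safety is FS = tanφ / tanβ.
FS = tan27.1° / tan33.2° = 0.5117 / 0.6544 = 0.782

FS = 0.78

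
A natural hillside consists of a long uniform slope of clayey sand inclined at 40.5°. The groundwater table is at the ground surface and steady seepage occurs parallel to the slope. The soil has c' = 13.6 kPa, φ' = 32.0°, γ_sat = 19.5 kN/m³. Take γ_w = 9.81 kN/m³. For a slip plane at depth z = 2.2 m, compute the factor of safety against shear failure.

With seepage parallel to the slope and the water table at the surface, the effective normal stress on the slip plane uses the buoyant unit weight γ' = γ_sat − γ_w while the driving shear stress uses γ_sat:
FS = [c' + γ' z cos²β tanφ'] / [γ_sat z sinβ cosβ]
γ' = 19.5 − 9.81 = 9.69 kN/m³
Numerator = 13.6 + 9.69·2.2·cos²40.5°·tan32.0° = 13.6 + 9.69·2.2·0.5782·0.6249 = 21.302 kPa
Denominator = 19.5·2.2·sin40.5°·cos40.5° = 19.5·2.2·0.6494·0.7604 = 21.186 kPa
FS = 21.302 / 21.186 = 1.005

FS = 1.01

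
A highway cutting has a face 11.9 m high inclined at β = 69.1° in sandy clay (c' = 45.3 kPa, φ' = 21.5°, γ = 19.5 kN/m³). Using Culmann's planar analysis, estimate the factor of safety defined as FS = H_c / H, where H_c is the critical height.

H_c = (4c'/γ) · sinβ cosφ' / [1 − cos(β − φ')]
    = (4·45.3/19.5) · sin69.1°·cos21.5° / [1 − cos47.6°]
    = 9.292 · 0.8692 / 0.3257 = 24.80 m
FS = H_c / H = 24.80 / 11.9 = 2.084

FS = 2.08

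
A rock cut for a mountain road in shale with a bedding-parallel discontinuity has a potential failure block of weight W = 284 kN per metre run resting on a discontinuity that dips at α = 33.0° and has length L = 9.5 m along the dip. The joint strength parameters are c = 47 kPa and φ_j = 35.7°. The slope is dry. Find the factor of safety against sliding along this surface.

Resolving the block weight along and normal to the plane and applying the Mohr–Coulomb strength on the joint:
N' = W cosα = 284·cos33.0° = 238.2 kN/m
Driving force T = W sinα = 284·sin33.0° = 154.7 kN/m
Resisting force R = c·L + N'·tanφ_j = 47·9.5 + 238.2·tan35.7° = 446.5 + 171.2 = 617.7 kN/m
FS = R / T = 617.7 / 154.7 = 3.993

FS = 3.99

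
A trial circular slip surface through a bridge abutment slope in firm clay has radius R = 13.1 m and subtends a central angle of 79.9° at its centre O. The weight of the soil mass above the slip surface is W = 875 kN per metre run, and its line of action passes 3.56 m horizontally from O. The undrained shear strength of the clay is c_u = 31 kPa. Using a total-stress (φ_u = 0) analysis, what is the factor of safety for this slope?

FS = 2.38

Taking moments about the centre O, the resisting moment is provided by the undrained shear strength acting along the arc:
Arc length L_a = R·θ = 13.1·(79.9°·π/180) = 13.1·1.3945 = 18.27 m
M_R = c_u·L_a·R = 31·18.27·13.1 = 7418.7 kN·m/m
M_D = W·d = 875·3.56 = 3115.0 kN·m/m
FS = M_R / M_D = 7418.7 / 3115.0 = 2.382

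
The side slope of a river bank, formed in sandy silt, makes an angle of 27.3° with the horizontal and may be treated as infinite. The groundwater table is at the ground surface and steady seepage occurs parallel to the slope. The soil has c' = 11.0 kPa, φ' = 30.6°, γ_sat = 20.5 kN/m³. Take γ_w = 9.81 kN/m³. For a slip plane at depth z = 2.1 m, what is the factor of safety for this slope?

With seepage parallel to the slope and the water table at the surface, the effective normal stress on the slip plane uses the buoyant unit weight γ' = γ_sat − γ_w while the driving shear stress uses γ_sat:
FS = [c' + γ' z cos²β tanφ'] / [γ_sat z sinβ cosβ]
γ' = 20.5 − 9.81 = 10.69 kN/m³
Numerator = 11.0 + 10.69·2.1·cos²27.3°·tan30.6° = 11.0 + 10.69·2.1·0.7896·0.5914 = 21.484 kPa
Denominator = 20.5·2.1·sin27.3°·cos27.3° = 20.5·2.1·0.4586·0.8886 = 17.546 kPa
FS = 21.484 / 17.546 = 1.224

FS = 1.22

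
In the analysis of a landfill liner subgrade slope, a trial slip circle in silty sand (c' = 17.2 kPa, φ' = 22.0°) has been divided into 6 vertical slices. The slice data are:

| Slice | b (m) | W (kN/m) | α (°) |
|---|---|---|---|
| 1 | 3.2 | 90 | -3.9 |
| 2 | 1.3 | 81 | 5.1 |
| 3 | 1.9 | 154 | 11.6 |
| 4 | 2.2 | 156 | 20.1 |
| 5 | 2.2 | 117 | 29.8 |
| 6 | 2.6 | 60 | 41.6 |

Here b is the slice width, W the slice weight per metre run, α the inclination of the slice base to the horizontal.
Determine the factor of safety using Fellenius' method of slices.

Ordinary method of slices: FS = Σ[c'·Δl_i + (W_i cosα_i)·tanφ'] / Σ W_i sinα_i, with Δl_i = b_i / cosα_i.
Slice 1: Δl = 3.2/cos(-3.9°) = 3.207 m; N'_1 = 90·cos(-3.9°) = 89.8; c'Δl = 55.17; W sinα = -6.1
Slice 2: Δl = 1.3/cos5.1° = 1.305 m; N'_2 = 81·cos5.1° = 80.7; c'Δl = 22.45; W sinα = 7.2
Slice 3: Δl = 1.9/cos11.6° = 1.940 m; N'_3 = 154·cos11.6° = 150.9; c'Δl = 33.36; W sinα = 31.0
Slice 4: Δl = 2.2/cos20.1° = 2.343 m; N'_4 = 156·cos20.1° = 146.5; c'Δl = 40.29; W sinα = 53.6
Slice 5: Δl = 2.2/cos29.8° = 2.535 m; N'_5 = 117·cos29.8° = 101.5; c'Δl = 43.61; W sinα = 58.1
Slice 6: Δl = 2.6/cos41.6° = 3.477 m; N'_6 = 60·cos41.6° = 44.9; c'Δl = 59.80; W sinα = 39.8
Σc'Δl = 254.7 kN/m; ΣN' = 614.2 kN/m; ΣW sinα = 183.6 kN/m
Resisting = 254.7 + 614.2·tan22.0° = 254.7 + 248.2 = 502.8 kN/m
FS = 502.8 / 183.6 = 2.738

FS = 2.74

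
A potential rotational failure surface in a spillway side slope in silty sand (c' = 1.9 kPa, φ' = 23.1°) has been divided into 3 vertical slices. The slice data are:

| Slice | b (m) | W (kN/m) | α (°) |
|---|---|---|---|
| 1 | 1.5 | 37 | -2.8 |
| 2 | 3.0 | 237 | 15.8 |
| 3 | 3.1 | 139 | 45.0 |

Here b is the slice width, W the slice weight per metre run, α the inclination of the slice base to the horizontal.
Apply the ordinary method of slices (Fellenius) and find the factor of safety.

Ordinary method of slices: FS = Σ[c'·Δl_i + (W_i cosα_i)·tanφ'] / Σ W_i sinα_i, with Δl_i = b_i / cosα_i.
Slice 1: Δl = 1.5/cos(-2.8°) = 1.502 m; N'_1 = 37·cos(-2.8°) = 37.0; c'Δl = 2.85; W sinα = -1.8
Slice 2: Δl = 3.0/cos15.8° = 3.118 m; N'_2 = 237·cos15.8° = 228.0; c'Δl = 5.92; W sinα = 64.5
Slice 3: Δl = 3.1/cos45.0° = 4.384 m; N'_3 = 139·cos45.0° = 98.3; c'Δl = 8.33; W sinα = 98.3
Σc'Δl = 17.1 kN/m; ΣN' = 363.3 kN/m; ΣW sinα = 161.0 kN/m
Resisting = 17.1 + 363.3·tan23.1° = 17.1 + 155.0 = 172.1 kN/m
FS = 172.1 / 161.0 = 1.069

FS = 1.07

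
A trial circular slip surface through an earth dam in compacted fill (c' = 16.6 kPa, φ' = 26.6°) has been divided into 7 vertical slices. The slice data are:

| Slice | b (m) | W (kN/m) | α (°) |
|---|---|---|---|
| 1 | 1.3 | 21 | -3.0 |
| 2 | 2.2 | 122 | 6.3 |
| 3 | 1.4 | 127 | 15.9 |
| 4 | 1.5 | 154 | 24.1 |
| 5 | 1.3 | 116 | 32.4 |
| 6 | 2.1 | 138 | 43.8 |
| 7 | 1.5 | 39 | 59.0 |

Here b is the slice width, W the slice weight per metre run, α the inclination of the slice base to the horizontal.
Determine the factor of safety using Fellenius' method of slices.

Ordinary method of slices: FS = Σ[c'·Δl_i + (W_i cosα_i)·tanφ'] / Σ W_i sinα_i, with Δl_i = b_i / cosα_i.
Slice 1: Δl = 1.3/cos(-3.0°) = 1.302 m; N'_1 = 21·cos(-3.0°) = 21.0; c'Δl = 21.61; W sinα = -1.1
Slice 2: Δl = 2.2/cos6.3° = 2.213 m; N'_2 = 122·cos6.3° = 121.3; c'Δl = 36.74; W sinα = 13.4
Slice 3: Δl = 1.4/cos15.9° = 1.456 m; N'_3 = 127·cos15.9° = 122.1; c'Δl = 24.16; W sinα = 34.8
Slice 4: Δl = 1.5/cos24.1° = 1.643 m; N'_4 = 154·cos24.1° = 140.6; c'Δl = 27.28; W sinα = 62.9
Slice 5: Δl = 1.3/cos32.4° = 1.540 m; N'_5 = 116·cos32.4° = 97.9; c'Δl = 25.56; W sinα = 62.2
Slice 6: Δl = 2.1/cos43.8° = 2.910 m; N'_6 = 138·cos43.8° = 99.6; c'Δl = 48.30; W sinα = 95.5
Slice 7: Δl = 1.5/cos59.0° = 2.912 m; N'_7 = 39·cos59.0° = 20.1; c'Δl = 48.35; W sinα = 33.4
Σc'Δl = 232.0 kN/m; ΣN' = 622.6 kN/m; ΣW sinα = 301.1 kN/m
Resisting = 232.0 + 622.6·tan26.6° = 232.0 + 311.8 = 543.8 kN/m
FS = 543.8 / 301.1 = 1.806

FS = 1.81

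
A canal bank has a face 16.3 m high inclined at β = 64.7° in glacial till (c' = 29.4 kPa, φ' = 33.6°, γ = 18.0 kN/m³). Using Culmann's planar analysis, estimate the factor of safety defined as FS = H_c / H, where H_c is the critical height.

FS = 2.10

H_c = (4c'/γ) · sinβ cosφ' / [1 − cos(β − φ')]
    = (4·29.4/18.0) · sin64.7°·cos33.6° / [1 − cos31.1°]
    = 6.533 · 0.7530 / 0.1437 = 34.23 m
FS = H_c / H = 34.23 / 16.3 = 2.100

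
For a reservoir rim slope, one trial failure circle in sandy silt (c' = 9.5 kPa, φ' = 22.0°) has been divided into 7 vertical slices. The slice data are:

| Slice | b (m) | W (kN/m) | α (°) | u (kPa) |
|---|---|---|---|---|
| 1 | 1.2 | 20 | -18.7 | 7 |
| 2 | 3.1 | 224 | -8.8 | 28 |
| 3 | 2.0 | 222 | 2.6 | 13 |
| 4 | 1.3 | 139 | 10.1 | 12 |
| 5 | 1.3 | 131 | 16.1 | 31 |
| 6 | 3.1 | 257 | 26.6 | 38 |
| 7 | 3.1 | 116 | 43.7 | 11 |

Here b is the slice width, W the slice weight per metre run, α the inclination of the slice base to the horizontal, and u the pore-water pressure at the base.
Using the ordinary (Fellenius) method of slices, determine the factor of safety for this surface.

FS = 1.93

Ordinary method of slices: FS = Σ[c'·Δl_i + (W_i cosα_i − u_i·Δl_i)·tanφ'] / Σ W_i sinα_i, with Δl_i = b_i / cosα_i.
Slice 1: Δl = 1.2/cos(-18.7°) = 1.267 m; N'_1 = 20·cos(-18.7°) − 7·1.267 = 10.1; c'Δl = 12.04; W sinα = -6.4
Slice 2: Δl = 3.1/cos(-8.8°) = 3.137 m; N'_2 = 224·cos(-8.8°) − 28·3.137 = 133.5; c'Δl = 29.80; W sinα = -34.3
Slice 3: Δl = 2.0/cos2.6° = 2.002 m; N'_3 = 222·cos2.6° − 13·2.002 = 195.7; c'Δl = 19.02; W sinα = 10.1
Slice 4: Δl = 1.3/cos10.1° = 1.320 m; N'_4 = 139·cos10.1° − 12·1.320 = 121.0; c'Δl = 12.54; W sinα = 24.4
Slice 5: Δl = 1.3/cos16.1° = 1.353 m; N'_5 = 131·cos16.1° − 31·1.353 = 83.9; c'Δl = 12.85; W sinα = 36.3
Slice 6: Δl = 3.1/cos26.6° = 3.467 m; N'_6 = 257·cos26.6° − 38·3.467 = 98.1; c'Δl = 32.94; W sinα = 115.1
Slice 7: Δl = 3.1/cos43.7° = 4.288 m; N'_7 = 116·cos43.7° − 11·4.288 = 36.7; c'Δl = 40.73; W sinα = 80.1
Σc'Δl = 159.9 kN/m; ΣN' = 679.0 kN/m; ΣW sinα = 225.3 kN/m
Resisting = 159.9 + 679.0·tan22.0° = 159.9 + 274.3 = 434.3 kN/m
FS = 434.3 / 225.3 = 1.927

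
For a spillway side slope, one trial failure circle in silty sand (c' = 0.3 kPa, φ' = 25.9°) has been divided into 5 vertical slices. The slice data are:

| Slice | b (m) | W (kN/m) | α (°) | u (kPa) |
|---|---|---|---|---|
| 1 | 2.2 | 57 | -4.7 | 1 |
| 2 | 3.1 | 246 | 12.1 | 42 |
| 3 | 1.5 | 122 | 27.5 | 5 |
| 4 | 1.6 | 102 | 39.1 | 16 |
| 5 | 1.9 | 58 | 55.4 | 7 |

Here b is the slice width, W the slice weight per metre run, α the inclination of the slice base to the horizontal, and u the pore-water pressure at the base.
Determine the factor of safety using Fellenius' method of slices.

Ordinary method of slices: FS = Σ[c'·Δl_i + (W_i cosα_i − u_i·Δl_i)·tanφ'] / Σ W_i sinα_i, with Δl_i = b_i / cosα_i.
Slice 1: Δl = 2.2/cos(-4.7°) = 2.207 m; N'_1 = 57·cos(-4.7°) − 1·2.207 = 54.6; c'Δl = 0.66; W sinα = -4.7
Slice 2: Δl = 3.1/cos12.1° = 3.170 m; N'_2 = 246·cos12.1° − 42·3.170 = 107.4; c'Δl = 0.95; W sinα = 51.6
Slice 3: Δl = 1.5/cos27.5° = 1.691 m; N'_3 = 122·cos27.5° − 5·1.691 = 99.8; c'Δl = 0.51; W sinα = 56.3
Slice 4: Δl = 1.6/cos39.1° = 2.062 m; N'_4 = 102·cos39.1° − 16·2.062 = 46.2; c'Δl = 0.62; W sinα = 64.3
Slice 5: Δl = 1.9/cos55.4° = 3.346 m; N'_5 = 58·cos55.4° − 7·3.346 = 9.5; c'Δl = 1.00; W sinα = 47.7
Σc'Δl = 3.7 kN/m; ΣN' = 317.4 kN/m; ΣW sinα = 215.3 kN/m
Resisting = 3.7 + 317.4·tan25.9° = 3.7 + 154.1 = 157.9 kN/m
FS = 157.9 / 215.3 = 0.733

FS = 0.73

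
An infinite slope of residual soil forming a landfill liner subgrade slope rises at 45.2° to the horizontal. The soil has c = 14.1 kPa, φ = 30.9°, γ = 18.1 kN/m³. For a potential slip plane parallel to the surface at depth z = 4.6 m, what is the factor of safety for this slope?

FS = 0.93

For an infinite slope with a slip plane parallel to the surface (no pore pressure): FS = [c + γz cos²β tanφ] / [γz sinβ cosβ].
γz = 18.1·4.6 = 83.26 kN/m²
Numerator = 14.1 + 83.26·cos²45.2°·tan30.9° = 14.1 + 83.26·0.4965·0.5985 = 38.841 kPa
Denominator = 83.26·sin45.2°·cos45.2° = 83.26·0.7096·0.7046 = 41.629 kPa
FS = 38.841 / 41.629 = 0.933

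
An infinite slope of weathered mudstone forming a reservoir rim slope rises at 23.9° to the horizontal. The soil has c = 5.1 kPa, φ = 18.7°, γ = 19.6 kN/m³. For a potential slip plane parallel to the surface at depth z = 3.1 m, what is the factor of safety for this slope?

FS = 0.99

For an infinite slope with a slip plane parallel to the surface (no pore pressure): FS = [c + γz cos²β tanφ] / [γz sinβ cosβ].
γz = 19.6·3.1 = 60.76 kN/m²
Numerator = 5.1 + 60.76·cos²23.9°·tan18.7° = 5.1 + 60.76·0.8359·0.3385 = 22.290 kPa
Denominator = 60.76·sin23.9°·cos23.9° = 60.76·0.4051·0.9143 = 22.506 kPa
FS = 22.290 / 22.506 = 0.990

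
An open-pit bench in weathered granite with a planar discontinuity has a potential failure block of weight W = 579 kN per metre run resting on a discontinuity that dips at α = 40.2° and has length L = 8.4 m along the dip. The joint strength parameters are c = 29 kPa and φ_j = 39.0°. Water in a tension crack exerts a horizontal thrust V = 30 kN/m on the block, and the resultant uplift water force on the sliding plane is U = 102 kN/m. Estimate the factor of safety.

FS = 1.27

Resolving the block weight along and normal to the plane and applying the Mohr–Coulomb strength on the joint:
N' = W cosα − U − V sinα = 579·cos40.2° − 102 − 30·sin40.2° = 320.9 kN/m
Driving force T = W sinα + V cosα = 579·sin40.2° + 30·cos40.2° = 396.6 kN/m
Resisting force R = c·L + N'·tanφ_j = 29·8.4 + 320.9·tan39.0° = 243.6 + 259.8 = 503.4 kN/m
FS = R / T = 503.4 / 396.6 = 1.269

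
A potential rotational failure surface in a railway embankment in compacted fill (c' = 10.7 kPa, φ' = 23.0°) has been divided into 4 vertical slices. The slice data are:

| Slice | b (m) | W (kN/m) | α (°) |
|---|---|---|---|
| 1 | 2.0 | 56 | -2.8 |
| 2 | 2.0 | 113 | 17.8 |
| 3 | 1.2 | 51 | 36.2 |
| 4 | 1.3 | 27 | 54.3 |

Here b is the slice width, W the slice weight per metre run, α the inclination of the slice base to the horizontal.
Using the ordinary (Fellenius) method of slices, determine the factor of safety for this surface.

FS = 2.11

Ordinary method of slices: FS = Σ[c'·Δl_i + (W_i cosα_i)·tanφ'] / Σ W_i sinα_i, with Δl_i = b_i / cosα_i.
Slice 1: Δl = 2.0/cos(-2.8°) = 2.002 m; N'_1 = 56·cos(-2.8°) = 55.9; c'Δl = 21.43; W sinα = -2.7
Slice 2: Δl = 2.0/cos17.8° = 2.101 m; N'_2 = 113·cos17.8° = 107.6; c'Δl = 22.48; W sinα = 34.5
Slice 3: Δl = 1.2/cos36.2° = 1.487 m; N'_3 = 51·cos36.2° = 41.2; c'Δl = 15.91; W sinα = 30.1
Slice 4: Δl = 1.3/cos54.3° = 2.228 m; N'_4 = 27·cos54.3° = 15.8; c'Δl = 23.84; W sinα = 21.9
Σc'Δl = 83.7 kN/m; ΣN' = 220.4 kN/m; ΣW sinα = 83.9 kN/m
Resisting = 83.7 + 220.4·tan23.0° = 83.7 + 93.6 = 177.2 kN/m
FS = 177.2 / 83.9 = 2.113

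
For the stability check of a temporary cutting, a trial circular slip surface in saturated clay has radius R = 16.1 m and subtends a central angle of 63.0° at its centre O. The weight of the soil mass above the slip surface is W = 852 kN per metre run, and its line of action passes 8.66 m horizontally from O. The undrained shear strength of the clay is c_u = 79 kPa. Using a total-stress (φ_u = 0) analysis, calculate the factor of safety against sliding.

Taking moments about the centre O, the resisting moment is provided by the undrained shear strength acting along the arc:
Arc length L_a = R·θ = 16.1·(63.0°·π/180) = 16.1·1.0996 = 17.70 m
M_R = c_u·L_a·R = 79·17.70·16.1 = 22516.3 kN·m/m
M_D = W·d = 852·8.66 = 7378.3 kN·m/m
FS = M_R / M_D = 22516.3 / 7378.3 = 3.052

FS = 3.05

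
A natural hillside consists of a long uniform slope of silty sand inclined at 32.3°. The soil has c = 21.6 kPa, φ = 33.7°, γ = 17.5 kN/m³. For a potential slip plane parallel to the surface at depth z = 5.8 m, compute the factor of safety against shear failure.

FS = 1.53

For an infinite slope with a slip plane parallel to the surface (no pore pressure): FS = [c + γz cos²β tanφ] / [γz sinβ cosβ].
γz = 17.5·5.8 = 101.50 kN/m²
Numerator = 21.6 + 101.50·cos²32.3°·tan33.7° = 21.6 + 101.50·0.7145·0.6669 = 69.964 kPa
Denominator = 101.50·sin32.3°·cos32.3° = 101.50·0.5344·0.8453 = 45.844 kPa
FS = 69.964 / 45.844 = 1.526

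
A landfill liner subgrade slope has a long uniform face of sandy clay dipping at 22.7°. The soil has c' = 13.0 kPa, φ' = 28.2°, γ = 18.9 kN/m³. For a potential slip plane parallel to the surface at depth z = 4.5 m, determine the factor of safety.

For an infinite slope with a slip plane parallel to the surface (no pore pressure): FS = [c' + γz cos²β tanφ'] / [γz sinβ cosβ].
γz = 18.9·4.5 = 85.05 kN/m²
Numerator = 13.0 + 85.05·cos²22.7°·tan28.2° = 13.0 + 85.05·0.8511·0.5362 = 51.812 kPa
Denominator = 85.05·sin22.7°·cos22.7° = 85.05·0.3859·0.9225 = 30.279 kPa
FS = 51.812 / 30.279 = 1.711

FS = 1.71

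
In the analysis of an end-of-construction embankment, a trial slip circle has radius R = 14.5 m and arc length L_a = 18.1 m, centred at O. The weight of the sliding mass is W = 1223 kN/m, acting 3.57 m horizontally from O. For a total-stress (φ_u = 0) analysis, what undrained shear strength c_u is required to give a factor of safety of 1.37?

c_u = 22.8 kPa

FS = c_u·L_a·R / (W·d), so c_u = FS·W·d / (L_a·R).
c_u = 1.37·1223·3.57 / (18.10·14.5) = 5981.6 / 262.45 = 22.79 kPa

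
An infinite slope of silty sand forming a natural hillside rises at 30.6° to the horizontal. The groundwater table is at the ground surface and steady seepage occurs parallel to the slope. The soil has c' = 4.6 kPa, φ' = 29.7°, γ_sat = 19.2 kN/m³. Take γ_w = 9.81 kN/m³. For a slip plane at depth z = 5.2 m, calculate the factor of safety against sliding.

With seepage parallel to the slope and the water table at the surface, the effective normal stress on the slip plane uses the buoyant unit weight γ' = γ_sat − γ_w while the driving shear stress uses γ_sat:
FS = [c' + γ' z cos²β tanφ'] / [γ_sat z sinβ cosβ]
γ' = 19.2 − 9.81 = 9.39 kN/m³
Numerator = 4.6 + 9.39·5.2·cos²30.6°·tan29.7° = 4.6 + 9.39·5.2·0.7409·0.5704 = 25.234 kPa
Denominator = 19.2·5.2·sin30.6°·cos30.6° = 19.2·5.2·0.5090·0.8607 = 43.745 kPa
FS = 25.234 / 43.745 = 0.577

FS = 0.58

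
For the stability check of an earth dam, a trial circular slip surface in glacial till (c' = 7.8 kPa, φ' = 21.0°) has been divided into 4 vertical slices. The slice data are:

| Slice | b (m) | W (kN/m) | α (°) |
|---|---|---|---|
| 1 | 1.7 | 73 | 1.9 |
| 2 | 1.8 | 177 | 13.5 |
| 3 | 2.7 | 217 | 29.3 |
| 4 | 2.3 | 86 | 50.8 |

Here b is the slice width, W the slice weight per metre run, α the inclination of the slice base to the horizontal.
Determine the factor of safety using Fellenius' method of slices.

FS = 1.24

Ordinary method of slices: FS = Σ[c'·Δl_i + (W_i cosα_i)·tanφ'] / Σ W_i sinα_i, with Δl_i = b_i / cosα_i.
Slice 1: Δl = 1.7/cos1.9° = 1.701 m; N'_1 = 73·cos1.9° = 73.0; c'Δl = 13.27; W sinα = 2.4
Slice 2: Δl = 1.8/cos13.5° = 1.851 m; N'_2 = 177·cos13.5° = 172.1; c'Δl = 14.44; W sinα = 41.3
Slice 3: Δl = 2.7/cos29.3° = 3.096 m; N'_3 = 217·cos29.3° = 189.2; c'Δl = 24.15; W sinα = 106.2
Slice 4: Δl = 2.3/cos50.8° = 3.639 m; N'_4 = 86·cos50.8° = 54.4; c'Δl = 28.38; W sinα = 66.6
Σc'Δl = 80.2 kN/m; ΣN' = 488.7 kN/m; ΣW sinα = 216.6 kN/m
Resisting = 80.2 + 488.7·tan21.0° = 80.2 + 187.6 = 267.8 kN/m
FS = 267.8 / 216.6 = 1.237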